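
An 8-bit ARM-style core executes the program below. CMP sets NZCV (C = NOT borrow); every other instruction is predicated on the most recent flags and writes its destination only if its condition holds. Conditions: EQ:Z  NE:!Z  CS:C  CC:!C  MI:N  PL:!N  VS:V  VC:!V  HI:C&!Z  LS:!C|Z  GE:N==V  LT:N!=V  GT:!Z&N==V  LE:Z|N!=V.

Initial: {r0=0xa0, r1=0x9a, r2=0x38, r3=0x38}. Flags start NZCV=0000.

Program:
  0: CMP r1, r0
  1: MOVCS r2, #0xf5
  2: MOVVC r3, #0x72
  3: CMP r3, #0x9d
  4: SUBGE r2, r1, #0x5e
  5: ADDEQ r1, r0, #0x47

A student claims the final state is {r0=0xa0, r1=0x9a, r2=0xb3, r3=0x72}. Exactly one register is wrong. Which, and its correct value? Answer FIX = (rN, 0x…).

0: ✓ CMP  NZCV=1000
1: · MOVCS
2: ✓ MOVVC  r3←0x72
3: ✓ CMP  NZCV=1001
4: ✓ SUBGE  r2←0x3c
5: · ADDEQ

FIX = (r2, 0x3c)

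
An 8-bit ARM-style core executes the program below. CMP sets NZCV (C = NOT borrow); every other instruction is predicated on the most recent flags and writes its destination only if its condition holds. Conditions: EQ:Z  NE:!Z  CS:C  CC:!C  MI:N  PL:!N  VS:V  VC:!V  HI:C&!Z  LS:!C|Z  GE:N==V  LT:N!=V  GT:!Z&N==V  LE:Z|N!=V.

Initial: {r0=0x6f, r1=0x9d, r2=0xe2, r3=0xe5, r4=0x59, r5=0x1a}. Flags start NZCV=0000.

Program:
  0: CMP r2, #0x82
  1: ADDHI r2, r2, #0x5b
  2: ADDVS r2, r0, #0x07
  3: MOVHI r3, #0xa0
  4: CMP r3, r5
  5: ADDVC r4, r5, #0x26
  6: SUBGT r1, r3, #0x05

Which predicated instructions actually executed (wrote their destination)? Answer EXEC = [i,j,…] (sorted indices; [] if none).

EXEC = [1,3,5]

[0] flags=0010 → (cmp)
[1] flags=0010 HI?T → r2=0x3d
[2] flags=0010 VS?F → skip
[3] flags=0010 HI?T → r3=0xa0
[4] flags=1010 → (cmp)
[5] flags=1010 VC?T → r4=0x40
[6] flags=1010 GT?F → skip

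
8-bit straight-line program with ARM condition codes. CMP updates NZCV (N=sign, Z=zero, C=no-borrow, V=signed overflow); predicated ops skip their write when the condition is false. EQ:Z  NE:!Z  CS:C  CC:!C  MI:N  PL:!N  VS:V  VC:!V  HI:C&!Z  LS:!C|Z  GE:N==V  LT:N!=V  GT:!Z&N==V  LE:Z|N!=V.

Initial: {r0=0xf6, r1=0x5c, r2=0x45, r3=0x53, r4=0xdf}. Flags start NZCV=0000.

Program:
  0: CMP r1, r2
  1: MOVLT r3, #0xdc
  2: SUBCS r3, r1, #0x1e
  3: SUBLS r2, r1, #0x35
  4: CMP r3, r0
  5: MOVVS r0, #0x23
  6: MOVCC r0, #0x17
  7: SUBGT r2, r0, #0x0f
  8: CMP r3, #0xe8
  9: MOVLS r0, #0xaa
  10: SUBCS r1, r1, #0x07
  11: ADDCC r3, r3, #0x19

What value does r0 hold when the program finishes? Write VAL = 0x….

VAL = 0xaa

0: ✓ CMP  NZCV=0010
1: · MOVLT
2: ✓ SUBCS  r3←0x3e
3: · SUBLS
4: ✓ CMP  NZCV=0000
5: · MOVVS
6: ✓ MOVCC  r0←0x17
7: ✓ SUBGT  r2←0x08
8: ✓ CMP  NZCV=0000
9: ✓ MOVLS  r0←0xaa
10: · SUBCS
11: ✓ ADDCC  r3←0x57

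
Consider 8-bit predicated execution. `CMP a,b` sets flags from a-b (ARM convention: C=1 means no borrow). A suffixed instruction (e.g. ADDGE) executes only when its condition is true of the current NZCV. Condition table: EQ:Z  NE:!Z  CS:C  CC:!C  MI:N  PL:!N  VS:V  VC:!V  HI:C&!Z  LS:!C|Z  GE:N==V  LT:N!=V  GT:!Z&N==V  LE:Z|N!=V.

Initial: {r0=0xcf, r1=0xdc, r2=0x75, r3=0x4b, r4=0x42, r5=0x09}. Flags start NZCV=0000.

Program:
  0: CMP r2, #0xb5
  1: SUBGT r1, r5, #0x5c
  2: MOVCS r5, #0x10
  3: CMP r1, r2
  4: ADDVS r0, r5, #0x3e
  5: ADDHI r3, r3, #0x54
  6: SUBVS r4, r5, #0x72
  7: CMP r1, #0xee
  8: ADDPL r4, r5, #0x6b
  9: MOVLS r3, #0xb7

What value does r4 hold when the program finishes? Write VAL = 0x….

[0] flags=1001 → (cmp)
[1] flags=1001 GT?T → r1=0xad
[2] flags=1001 CS?F → skip
[3] flags=0011 → (cmp)
[4] flags=0011 VS?T → r0=0x47
[5] flags=0011 HI?T → r3=0x9f
[6] flags=0011 VS?T → r4=0x97
[7] flags=1000 → (cmp)
[8] flags=1000 PL?F → skip
[9] flags=1000 LS?T → r3=0xb7

VAL = 0x97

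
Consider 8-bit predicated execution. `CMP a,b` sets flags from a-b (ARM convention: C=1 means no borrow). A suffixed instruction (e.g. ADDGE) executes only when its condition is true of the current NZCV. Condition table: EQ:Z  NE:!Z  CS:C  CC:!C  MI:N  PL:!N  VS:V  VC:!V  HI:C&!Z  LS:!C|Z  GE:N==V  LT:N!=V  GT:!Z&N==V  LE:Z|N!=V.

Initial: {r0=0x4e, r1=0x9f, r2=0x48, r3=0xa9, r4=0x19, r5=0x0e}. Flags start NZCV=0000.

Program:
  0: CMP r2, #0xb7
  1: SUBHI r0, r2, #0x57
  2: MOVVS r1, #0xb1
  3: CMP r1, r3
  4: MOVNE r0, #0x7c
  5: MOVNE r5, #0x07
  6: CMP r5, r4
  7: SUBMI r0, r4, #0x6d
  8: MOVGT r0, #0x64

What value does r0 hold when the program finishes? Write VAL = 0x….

[0] flags=1001 → (cmp)
[1] flags=1001 HI?F → skip
[2] flags=1001 VS?T → r1=0xb1
[3] flags=0010 → (cmp)
[4] flags=0010 NE?T → r0=0x7c
[5] flags=0010 NE?T → r5=0x07
[6] flags=1000 → (cmp)
[7] flags=1000 MI?T → r0=0xac
[8] flags=1000 GT?F → skip

VAL = 0xac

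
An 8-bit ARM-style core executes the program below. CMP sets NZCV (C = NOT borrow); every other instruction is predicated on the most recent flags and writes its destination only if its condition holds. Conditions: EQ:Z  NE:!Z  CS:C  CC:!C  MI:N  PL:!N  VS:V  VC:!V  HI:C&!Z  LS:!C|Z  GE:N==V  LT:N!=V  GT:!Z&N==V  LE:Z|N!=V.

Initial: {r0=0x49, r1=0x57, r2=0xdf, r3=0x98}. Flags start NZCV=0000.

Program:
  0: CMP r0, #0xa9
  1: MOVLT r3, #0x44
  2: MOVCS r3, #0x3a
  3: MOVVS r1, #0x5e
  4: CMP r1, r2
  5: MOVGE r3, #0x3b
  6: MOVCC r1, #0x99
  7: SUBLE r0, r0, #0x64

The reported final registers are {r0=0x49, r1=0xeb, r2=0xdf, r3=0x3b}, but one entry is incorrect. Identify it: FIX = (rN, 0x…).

0: ✓ CMP  NZCV=1001
1: · MOVLT
2: · MOVCS
3: ✓ MOVVS  r1←0x5e
4: ✓ CMP  NZCV=0000
5: ✓ MOVGE  r3←0x3b
6: ✓ MOVCC  r1←0x99
7: · SUBLE

FIX = (r1, 0x99)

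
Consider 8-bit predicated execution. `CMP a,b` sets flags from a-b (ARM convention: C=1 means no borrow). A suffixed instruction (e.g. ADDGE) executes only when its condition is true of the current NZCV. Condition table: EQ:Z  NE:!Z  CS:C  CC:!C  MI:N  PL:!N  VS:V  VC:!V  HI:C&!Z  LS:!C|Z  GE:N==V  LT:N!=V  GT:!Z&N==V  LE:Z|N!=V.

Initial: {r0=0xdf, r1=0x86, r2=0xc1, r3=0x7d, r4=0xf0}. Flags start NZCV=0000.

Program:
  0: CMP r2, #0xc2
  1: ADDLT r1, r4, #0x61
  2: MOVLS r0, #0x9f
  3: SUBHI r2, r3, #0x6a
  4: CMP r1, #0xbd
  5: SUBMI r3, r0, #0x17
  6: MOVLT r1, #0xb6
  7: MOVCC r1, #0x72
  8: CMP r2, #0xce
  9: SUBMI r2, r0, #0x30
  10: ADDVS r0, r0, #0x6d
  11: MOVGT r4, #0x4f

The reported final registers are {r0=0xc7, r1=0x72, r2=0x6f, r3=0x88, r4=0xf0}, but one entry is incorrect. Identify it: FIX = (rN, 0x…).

0: ✓ CMP  NZCV=1000
1: ✓ ADDLT  r1←0x51
2: ✓ MOVLS  r0←0x9f
3: · SUBHI
4: ✓ CMP  NZCV=1001
5: ✓ SUBMI  r3←0x88
6: · MOVLT
7: ✓ MOVCC  r1←0x72
8: ✓ CMP  NZCV=1000
9: ✓ SUBMI  r2←0x6f
10: · ADDVS
11: · MOVGT

FIX = (r0, 0x9f)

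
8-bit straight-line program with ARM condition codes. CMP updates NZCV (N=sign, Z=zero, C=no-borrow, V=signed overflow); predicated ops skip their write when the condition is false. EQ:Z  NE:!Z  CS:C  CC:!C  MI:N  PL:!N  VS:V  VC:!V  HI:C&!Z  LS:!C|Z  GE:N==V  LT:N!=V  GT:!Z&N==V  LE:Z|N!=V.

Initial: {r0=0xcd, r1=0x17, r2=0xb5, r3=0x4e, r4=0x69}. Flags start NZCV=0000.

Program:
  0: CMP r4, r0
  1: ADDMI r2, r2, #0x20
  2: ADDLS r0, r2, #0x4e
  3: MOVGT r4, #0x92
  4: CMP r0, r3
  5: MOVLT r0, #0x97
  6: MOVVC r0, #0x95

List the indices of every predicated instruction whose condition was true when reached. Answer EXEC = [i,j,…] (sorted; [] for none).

EXEC = [1,2,3,5,6]

[0] flags=1001 → (cmp)
[1] flags=1001 MI?T → r2=0xd5
[2] flags=1001 LS?T → r0=0x23
[3] flags=1001 GT?T → r4=0x92
[4] flags=1000 → (cmp)
[5] flags=1000 LT?T → r0=0x97
[6] flags=1000 VC?T → r0=0x95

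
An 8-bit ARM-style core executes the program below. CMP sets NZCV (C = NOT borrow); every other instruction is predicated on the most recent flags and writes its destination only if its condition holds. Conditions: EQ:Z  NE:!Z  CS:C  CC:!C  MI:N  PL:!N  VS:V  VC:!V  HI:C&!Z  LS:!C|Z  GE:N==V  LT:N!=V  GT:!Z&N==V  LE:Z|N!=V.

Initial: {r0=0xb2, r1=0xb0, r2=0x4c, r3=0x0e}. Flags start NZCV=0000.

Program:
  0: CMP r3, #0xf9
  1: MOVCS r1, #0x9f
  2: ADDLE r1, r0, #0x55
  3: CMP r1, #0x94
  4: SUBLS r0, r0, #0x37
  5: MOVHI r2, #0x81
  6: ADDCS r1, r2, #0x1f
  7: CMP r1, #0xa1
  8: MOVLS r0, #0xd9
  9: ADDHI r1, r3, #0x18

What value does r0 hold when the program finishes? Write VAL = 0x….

VAL = 0xd9

[0] flags=0000 → (cmp)
[1] flags=0000 CS?F → skip
[2] flags=0000 LE?F → skip
[3] flags=0010 → (cmp)
[4] flags=0010 LS?F → skip
[5] flags=0010 HI?T → r2=0x81
[6] flags=0010 CS?T → r1=0xa0
[7] flags=1000 → (cmp)
[8] flags=1000 LS?T → r0=0xd9
[9] flags=1000 HI?F → skip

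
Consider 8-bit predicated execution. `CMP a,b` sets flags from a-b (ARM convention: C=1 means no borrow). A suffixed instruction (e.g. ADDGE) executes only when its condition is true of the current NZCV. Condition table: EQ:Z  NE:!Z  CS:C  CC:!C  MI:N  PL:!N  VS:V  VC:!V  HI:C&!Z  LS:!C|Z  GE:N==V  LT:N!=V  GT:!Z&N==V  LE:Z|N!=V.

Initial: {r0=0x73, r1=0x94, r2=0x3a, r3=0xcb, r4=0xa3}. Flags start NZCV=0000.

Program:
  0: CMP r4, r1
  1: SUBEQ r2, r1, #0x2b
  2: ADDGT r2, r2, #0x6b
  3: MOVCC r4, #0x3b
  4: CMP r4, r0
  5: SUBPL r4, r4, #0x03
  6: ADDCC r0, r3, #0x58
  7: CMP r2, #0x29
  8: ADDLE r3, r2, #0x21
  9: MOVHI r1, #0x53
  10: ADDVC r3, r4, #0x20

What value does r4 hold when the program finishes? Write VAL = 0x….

VAL = 0xa0

[0] flags=0010 → (cmp)
[1] flags=0010 EQ?F → skip
[2] flags=0010 GT?T → r2=0xa5
[3] flags=0010 CC?F → skip
[4] flags=0011 → (cmp)
[5] flags=0011 PL?T → r4=0xa0
[6] flags=0011 CC?F → skip
[7] flags=0011 → (cmp)
[8] flags=0011 LE?T → r3=0xc6
[9] flags=0011 HI?T → r1=0x53
[10] flags=0011 VC?F → skip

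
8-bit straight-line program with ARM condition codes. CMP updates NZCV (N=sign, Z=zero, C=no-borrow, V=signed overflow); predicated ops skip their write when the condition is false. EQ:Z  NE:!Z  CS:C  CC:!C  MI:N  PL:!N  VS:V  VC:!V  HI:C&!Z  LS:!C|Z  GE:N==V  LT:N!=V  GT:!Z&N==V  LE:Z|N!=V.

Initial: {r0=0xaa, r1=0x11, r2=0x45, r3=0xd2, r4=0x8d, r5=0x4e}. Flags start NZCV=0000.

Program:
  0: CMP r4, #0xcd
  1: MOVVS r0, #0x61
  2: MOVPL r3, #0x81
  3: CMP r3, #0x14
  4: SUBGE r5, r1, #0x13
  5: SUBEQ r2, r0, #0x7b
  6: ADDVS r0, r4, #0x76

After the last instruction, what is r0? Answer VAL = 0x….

VAL = 0xaa

0: ✓ CMP  NZCV=1000
1: · MOVVS
2: · MOVPL
3: ✓ CMP  NZCV=1010
4: · SUBGE
5: · SUBEQ
6: · ADDVS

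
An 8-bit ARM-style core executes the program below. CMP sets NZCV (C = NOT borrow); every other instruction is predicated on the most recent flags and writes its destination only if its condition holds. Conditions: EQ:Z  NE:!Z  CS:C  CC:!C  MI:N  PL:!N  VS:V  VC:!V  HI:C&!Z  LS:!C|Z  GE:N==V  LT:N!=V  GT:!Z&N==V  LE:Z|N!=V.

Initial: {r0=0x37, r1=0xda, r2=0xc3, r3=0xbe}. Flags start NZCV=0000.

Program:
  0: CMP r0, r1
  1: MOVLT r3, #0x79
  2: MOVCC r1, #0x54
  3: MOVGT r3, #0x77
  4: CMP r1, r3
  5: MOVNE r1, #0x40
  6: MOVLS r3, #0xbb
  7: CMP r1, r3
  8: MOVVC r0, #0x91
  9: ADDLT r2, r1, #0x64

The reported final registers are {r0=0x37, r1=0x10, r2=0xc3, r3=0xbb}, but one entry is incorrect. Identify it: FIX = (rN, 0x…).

[0] flags=0000 → (cmp)
[1] flags=0000 LT?F → skip
[2] flags=0000 CC?T → r1=0x54
[3] flags=0000 GT?T → r3=0x77
[4] flags=1000 → (cmp)
[5] flags=1000 NE?T → r1=0x40
[6] flags=1000 LS?T → r3=0xbb
[7] flags=1001 → (cmp)
[8] flags=1001 VC?F → skip
[9] flags=1001 LT?F → skip

FIX = (r1, 0x40)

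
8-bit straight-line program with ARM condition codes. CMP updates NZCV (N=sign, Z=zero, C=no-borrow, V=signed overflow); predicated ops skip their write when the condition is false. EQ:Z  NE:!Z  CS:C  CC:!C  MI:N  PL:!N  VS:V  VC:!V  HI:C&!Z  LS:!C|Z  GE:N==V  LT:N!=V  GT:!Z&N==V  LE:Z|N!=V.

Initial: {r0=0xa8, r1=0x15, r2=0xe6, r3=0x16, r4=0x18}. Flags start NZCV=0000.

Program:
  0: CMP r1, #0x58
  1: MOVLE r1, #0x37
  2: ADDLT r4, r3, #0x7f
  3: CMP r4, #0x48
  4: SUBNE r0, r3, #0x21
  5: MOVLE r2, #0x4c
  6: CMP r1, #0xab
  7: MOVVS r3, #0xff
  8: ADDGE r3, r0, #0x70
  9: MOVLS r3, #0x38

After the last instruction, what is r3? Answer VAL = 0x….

0: ✓ CMP  NZCV=1000
1: ✓ MOVLE  r1←0x37
2: ✓ ADDLT  r4←0x95
3: ✓ CMP  NZCV=0011
4: ✓ SUBNE  r0←0xf5
5: ✓ MOVLE  r2←0x4c
6: ✓ CMP  NZCV=1001
7: ✓ MOVVS  r3←0xff
8: ✓ ADDGE  r3←0x65
9: ✓ MOVLS  r3←0x38

VAL = 0x38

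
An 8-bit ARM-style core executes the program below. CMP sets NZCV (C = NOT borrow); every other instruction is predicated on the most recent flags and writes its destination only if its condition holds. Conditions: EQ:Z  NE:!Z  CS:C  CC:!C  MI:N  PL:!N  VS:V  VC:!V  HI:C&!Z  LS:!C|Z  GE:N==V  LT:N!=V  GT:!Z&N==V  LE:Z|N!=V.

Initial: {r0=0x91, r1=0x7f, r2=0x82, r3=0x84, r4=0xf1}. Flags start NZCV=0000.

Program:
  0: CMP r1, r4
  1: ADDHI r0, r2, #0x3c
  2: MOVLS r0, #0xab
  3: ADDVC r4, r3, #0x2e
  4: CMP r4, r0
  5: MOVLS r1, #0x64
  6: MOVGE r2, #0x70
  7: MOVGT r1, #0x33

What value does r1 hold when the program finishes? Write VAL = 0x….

[0] flags=1001 → (cmp)
[1] flags=1001 HI?F → skip
[2] flags=1001 LS?T → r0=0xab
[3] flags=1001 VC?F → skip
[4] flags=0010 → (cmp)
[5] flags=0010 LS?F → skip
[6] flags=0010 GE?T → r2=0x70
[7] flags=0010 GT?T → r1=0x33

VAL = 0x33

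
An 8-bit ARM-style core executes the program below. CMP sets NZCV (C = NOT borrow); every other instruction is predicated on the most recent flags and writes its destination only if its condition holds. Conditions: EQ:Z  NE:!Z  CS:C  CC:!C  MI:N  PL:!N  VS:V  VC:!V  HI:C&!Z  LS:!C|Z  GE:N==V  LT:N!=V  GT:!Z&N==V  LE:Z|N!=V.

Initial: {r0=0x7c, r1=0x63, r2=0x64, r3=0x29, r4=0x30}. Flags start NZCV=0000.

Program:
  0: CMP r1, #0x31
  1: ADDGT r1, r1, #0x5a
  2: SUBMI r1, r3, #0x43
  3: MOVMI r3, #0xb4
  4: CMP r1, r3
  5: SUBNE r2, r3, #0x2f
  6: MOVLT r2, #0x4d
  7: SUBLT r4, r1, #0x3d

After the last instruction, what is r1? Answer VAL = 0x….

VAL = 0xbd

[0] flags=0010 → (cmp)
[1] flags=0010 GT?T → r1=0xbd
[2] flags=0010 MI?F → skip
[3] flags=0010 MI?F → skip
[4] flags=1010 → (cmp)
[5] flags=1010 NE?T → r2=0xfa
[6] flags=1010 LT?T → r2=0x4d
[7] flags=1010 LT?T → r4=0x80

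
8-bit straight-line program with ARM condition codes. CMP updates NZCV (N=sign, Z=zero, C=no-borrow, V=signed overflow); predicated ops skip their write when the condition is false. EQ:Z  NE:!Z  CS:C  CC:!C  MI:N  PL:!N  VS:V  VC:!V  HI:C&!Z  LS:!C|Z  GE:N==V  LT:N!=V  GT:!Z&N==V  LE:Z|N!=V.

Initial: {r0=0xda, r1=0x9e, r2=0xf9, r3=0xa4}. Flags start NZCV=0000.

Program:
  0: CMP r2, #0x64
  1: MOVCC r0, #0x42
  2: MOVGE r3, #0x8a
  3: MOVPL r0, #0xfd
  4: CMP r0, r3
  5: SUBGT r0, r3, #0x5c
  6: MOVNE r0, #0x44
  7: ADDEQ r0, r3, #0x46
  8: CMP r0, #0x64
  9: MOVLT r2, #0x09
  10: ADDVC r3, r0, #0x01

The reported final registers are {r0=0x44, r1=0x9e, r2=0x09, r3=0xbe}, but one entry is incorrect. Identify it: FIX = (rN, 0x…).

FIX = (r3, 0x45)

0: ✓ CMP  NZCV=1010
1: · MOVCC
2: · MOVGE
3: · MOVPL
4: ✓ CMP  NZCV=0010
5: ✓ SUBGT  r0←0x48
6: ✓ MOVNE  r0←0x44
7: · ADDEQ
8: ✓ CMP  NZCV=1000
9: ✓ MOVLT  r2←0x09
10: ✓ ADDVC  r3←0x45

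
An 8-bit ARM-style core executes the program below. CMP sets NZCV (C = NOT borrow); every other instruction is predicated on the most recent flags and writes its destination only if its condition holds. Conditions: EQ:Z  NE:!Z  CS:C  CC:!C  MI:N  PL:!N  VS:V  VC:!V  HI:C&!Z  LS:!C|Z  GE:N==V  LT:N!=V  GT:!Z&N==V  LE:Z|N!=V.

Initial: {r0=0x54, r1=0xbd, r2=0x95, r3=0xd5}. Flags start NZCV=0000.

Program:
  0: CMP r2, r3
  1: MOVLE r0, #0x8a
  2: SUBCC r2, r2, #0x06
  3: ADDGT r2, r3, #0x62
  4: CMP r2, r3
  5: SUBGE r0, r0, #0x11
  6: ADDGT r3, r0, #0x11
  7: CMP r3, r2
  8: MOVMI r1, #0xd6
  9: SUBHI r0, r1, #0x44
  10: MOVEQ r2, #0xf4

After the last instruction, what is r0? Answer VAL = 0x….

VAL = 0x79

[0] flags=1000 → (cmp)
[1] flags=1000 LE?T → r0=0x8a
[2] flags=1000 CC?T → r2=0x8f
[3] flags=1000 GT?F → skip
[4] flags=1000 → (cmp)
[5] flags=1000 GE?F → skip
[6] flags=1000 GT?F → skip
[7] flags=0010 → (cmp)
[8] flags=0010 MI?F → skip
[9] flags=0010 HI?T → r0=0x79
[10] flags=0010 EQ?F → skip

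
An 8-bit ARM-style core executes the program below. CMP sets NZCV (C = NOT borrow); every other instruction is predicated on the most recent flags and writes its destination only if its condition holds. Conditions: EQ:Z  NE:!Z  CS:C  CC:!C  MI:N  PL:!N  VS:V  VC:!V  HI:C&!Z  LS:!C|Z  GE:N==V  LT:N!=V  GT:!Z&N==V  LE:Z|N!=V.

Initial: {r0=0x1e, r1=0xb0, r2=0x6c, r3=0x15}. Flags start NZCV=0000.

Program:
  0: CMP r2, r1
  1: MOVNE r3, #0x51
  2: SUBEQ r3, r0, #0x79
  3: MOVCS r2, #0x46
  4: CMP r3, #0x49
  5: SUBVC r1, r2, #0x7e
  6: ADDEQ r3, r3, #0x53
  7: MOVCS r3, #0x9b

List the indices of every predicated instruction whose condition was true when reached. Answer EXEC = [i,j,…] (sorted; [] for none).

EXEC = [1,5,7]

0: ✓ CMP  NZCV=1001
1: ✓ MOVNE  r3←0x51
2: · SUBEQ
3: · MOVCS
4: ✓ CMP  NZCV=0010
5: ✓ SUBVC  r1←0xee
6: · ADDEQ
7: ✓ MOVCS  r3←0x9b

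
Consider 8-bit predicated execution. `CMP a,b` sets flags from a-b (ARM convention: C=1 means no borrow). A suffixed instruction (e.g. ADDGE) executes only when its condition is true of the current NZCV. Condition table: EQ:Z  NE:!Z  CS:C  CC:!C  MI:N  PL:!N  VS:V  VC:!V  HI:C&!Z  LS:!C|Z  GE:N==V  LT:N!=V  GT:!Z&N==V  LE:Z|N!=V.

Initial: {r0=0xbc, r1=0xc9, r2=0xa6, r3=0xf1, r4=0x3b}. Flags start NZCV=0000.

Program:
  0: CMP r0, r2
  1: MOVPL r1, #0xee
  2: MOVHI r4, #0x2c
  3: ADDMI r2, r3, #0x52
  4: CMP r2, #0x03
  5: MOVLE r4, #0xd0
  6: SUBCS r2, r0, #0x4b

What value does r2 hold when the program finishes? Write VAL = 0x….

0: ✓ CMP  NZCV=0010
1: ✓ MOVPL  r1←0xee
2: ✓ MOVHI  r4←0x2c
3: · ADDMI
4: ✓ CMP  NZCV=1010
5: ✓ MOVLE  r4←0xd0
6: ✓ SUBCS  r2←0x71

VAL = 0x71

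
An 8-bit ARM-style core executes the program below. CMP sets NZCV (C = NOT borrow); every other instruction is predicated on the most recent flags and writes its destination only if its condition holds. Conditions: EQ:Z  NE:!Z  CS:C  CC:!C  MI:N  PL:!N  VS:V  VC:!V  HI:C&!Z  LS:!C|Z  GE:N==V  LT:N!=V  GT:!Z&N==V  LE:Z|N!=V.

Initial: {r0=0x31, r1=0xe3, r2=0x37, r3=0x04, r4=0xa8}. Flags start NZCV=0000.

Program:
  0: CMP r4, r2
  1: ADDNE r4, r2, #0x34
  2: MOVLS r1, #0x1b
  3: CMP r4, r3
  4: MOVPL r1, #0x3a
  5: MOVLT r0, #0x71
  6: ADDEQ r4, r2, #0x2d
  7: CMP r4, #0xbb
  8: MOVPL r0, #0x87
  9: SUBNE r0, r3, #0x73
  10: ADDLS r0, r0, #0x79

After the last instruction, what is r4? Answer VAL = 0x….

[0] flags=0011 → (cmp)
[1] flags=0011 NE?T → r4=0x6b
[2] flags=0011 LS?F → skip
[3] flags=0010 → (cmp)
[4] flags=0010 PL?T → r1=0x3a
[5] flags=0010 LT?F → skip
[6] flags=0010 EQ?F → skip
[7] flags=1001 → (cmp)
[8] flags=1001 PL?F → skip
[9] flags=1001 NE?T → r0=0x91
[10] flags=1001 LS?T → r0=0x0a

VAL = 0x6b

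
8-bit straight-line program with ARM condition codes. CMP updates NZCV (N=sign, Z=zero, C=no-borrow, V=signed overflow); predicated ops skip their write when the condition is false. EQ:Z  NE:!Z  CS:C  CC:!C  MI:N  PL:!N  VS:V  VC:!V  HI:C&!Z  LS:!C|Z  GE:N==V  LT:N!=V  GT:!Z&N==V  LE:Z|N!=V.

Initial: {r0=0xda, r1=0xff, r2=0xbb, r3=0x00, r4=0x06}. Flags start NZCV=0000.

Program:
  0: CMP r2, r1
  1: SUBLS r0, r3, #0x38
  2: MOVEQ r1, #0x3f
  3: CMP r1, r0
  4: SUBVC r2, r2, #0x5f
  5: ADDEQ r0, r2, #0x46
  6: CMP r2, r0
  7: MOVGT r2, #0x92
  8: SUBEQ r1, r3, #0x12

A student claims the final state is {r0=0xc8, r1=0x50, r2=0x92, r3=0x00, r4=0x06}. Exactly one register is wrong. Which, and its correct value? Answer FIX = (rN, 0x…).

FIX = (r1, 0xff)

[0] flags=1000 → (cmp)
[1] flags=1000 LS?T → r0=0xc8
[2] flags=1000 EQ?F → skip
[3] flags=0010 → (cmp)
[4] flags=0010 VC?T → r2=0x5c
[5] flags=0010 EQ?F → skip
[6] flags=1001 → (cmp)
[7] flags=1001 GT?T → r2=0x92
[8] flags=1001 EQ?F → skip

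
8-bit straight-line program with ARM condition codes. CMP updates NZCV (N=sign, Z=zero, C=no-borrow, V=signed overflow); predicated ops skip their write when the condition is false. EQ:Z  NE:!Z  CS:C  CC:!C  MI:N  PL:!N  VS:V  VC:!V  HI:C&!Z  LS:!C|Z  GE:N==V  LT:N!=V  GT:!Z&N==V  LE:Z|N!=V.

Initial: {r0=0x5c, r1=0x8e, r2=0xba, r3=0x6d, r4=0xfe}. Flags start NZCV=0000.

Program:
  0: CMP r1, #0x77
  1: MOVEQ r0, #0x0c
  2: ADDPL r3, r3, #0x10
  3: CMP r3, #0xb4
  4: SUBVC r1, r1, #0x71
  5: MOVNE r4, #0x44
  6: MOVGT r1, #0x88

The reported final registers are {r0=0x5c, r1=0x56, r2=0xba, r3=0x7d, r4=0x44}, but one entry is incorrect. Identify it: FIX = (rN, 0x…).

0: ✓ CMP  NZCV=0011
1: · MOVEQ
2: ✓ ADDPL  r3←0x7d
3: ✓ CMP  NZCV=1001
4: · SUBVC
5: ✓ MOVNE  r4←0x44
6: ✓ MOVGT  r1←0x88

FIX = (r1, 0x88)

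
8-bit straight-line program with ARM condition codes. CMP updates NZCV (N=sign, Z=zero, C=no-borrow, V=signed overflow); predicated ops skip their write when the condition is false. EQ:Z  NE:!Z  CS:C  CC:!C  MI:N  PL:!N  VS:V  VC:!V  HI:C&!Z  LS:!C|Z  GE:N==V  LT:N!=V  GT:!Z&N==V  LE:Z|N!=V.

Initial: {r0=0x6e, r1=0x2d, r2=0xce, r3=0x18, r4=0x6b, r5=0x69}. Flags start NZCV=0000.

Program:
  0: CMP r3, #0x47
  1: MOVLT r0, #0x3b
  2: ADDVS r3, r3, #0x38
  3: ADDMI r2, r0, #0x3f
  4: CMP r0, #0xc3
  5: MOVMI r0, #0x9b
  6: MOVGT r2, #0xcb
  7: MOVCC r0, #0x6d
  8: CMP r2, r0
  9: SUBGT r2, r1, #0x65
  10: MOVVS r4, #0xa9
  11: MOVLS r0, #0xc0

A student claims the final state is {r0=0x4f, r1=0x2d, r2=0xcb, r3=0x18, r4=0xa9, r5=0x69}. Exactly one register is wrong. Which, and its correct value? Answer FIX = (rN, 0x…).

[0] flags=1000 → (cmp)
[1] flags=1000 LT?T → r0=0x3b
[2] flags=1000 VS?F → skip
[3] flags=1000 MI?T → r2=0x7a
[4] flags=0000 → (cmp)
[5] flags=0000 MI?F → skip
[6] flags=0000 GT?T → r2=0xcb
[7] flags=0000 CC?T → r0=0x6d
[8] flags=0011 → (cmp)
[9] flags=0011 GT?F → skip
[10] flags=0011 VS?T → r4=0xa9
[11] flags=0011 LS?F → skip

FIX = (r0, 0x6d)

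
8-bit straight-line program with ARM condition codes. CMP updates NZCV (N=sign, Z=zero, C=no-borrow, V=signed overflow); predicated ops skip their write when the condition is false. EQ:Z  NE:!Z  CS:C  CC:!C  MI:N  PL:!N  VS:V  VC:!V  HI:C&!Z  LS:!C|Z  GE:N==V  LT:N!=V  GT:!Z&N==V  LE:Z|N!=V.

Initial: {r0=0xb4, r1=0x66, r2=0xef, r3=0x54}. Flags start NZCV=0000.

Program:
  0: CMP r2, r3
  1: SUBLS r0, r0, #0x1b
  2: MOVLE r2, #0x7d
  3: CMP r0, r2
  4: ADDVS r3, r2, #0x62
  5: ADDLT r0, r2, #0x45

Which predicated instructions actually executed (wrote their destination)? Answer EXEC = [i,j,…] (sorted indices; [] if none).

EXEC = [2,4,5]

[0] flags=1010 → (cmp)
[1] flags=1010 LS?F → skip
[2] flags=1010 LE?T → r2=0x7d
[3] flags=0011 → (cmp)
[4] flags=0011 VS?T → r3=0xdf
[5] flags=0011 LT?T → r0=0xc2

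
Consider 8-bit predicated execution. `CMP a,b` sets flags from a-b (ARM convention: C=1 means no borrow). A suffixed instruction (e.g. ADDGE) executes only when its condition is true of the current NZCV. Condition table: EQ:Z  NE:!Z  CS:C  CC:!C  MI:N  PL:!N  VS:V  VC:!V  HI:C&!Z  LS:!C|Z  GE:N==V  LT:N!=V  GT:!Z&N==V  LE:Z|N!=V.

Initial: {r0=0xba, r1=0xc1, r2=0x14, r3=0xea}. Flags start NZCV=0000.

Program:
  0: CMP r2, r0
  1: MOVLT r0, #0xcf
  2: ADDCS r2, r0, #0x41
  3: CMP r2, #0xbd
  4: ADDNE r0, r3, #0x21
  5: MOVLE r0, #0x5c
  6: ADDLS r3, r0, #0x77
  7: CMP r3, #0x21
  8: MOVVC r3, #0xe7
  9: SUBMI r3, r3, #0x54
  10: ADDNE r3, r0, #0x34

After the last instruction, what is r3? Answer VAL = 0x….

VAL = 0x3f

0: ✓ CMP  NZCV=0000
1: · MOVLT
2: · ADDCS
3: ✓ CMP  NZCV=0000
4: ✓ ADDNE  r0←0x0b
5: · MOVLE
6: ✓ ADDLS  r3←0x82
7: ✓ CMP  NZCV=0011
8: · MOVVC
9: · SUBMI
10: ✓ ADDNE  r3←0x3f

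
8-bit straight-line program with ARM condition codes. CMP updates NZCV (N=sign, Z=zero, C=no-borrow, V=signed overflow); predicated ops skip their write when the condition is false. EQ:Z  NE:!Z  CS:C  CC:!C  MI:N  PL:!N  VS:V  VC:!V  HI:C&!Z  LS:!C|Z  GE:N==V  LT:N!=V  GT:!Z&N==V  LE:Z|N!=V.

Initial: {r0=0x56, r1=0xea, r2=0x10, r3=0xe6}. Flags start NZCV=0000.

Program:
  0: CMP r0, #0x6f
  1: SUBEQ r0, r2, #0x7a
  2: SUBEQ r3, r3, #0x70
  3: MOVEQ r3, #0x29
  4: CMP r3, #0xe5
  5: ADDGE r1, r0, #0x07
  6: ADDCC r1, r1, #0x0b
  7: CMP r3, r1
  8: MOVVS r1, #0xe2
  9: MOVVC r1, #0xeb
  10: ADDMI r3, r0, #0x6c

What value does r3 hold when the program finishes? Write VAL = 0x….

[0] flags=1000 → (cmp)
[1] flags=1000 EQ?F → skip
[2] flags=1000 EQ?F → skip
[3] flags=1000 EQ?F → skip
[4] flags=0010 → (cmp)
[5] flags=0010 GE?T → r1=0x5d
[6] flags=0010 CC?F → skip
[7] flags=1010 → (cmp)
[8] flags=1010 VS?F → skip
[9] flags=1010 VC?T → r1=0xeb
[10] flags=1010 MI?T → r3=0xc2

VAL = 0xc2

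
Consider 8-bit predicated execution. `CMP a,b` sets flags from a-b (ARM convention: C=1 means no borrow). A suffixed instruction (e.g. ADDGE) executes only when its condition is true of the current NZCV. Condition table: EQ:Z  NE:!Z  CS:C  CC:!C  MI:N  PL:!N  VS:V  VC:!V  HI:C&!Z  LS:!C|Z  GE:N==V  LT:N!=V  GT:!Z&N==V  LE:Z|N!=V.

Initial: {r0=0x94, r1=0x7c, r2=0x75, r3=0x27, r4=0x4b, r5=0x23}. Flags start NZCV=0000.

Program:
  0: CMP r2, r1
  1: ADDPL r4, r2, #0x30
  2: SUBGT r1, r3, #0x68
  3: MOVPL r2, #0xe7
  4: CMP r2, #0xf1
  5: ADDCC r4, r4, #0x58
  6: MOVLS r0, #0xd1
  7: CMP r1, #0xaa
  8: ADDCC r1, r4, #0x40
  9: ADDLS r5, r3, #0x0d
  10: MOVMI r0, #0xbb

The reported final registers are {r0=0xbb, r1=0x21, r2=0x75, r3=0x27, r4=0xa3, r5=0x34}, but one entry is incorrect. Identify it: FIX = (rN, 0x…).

FIX = (r1, 0xe3)

[0] flags=1000 → (cmp)
[1] flags=1000 PL?F → skip
[2] flags=1000 GT?F → skip
[3] flags=1000 PL?F → skip
[4] flags=1001 → (cmp)
[5] flags=1001 CC?T → r4=0xa3
[6] flags=1001 LS?T → r0=0xd1
[7] flags=1001 → (cmp)
[8] flags=1001 CC?T → r1=0xe3
[9] flags=1001 LS?T → r5=0x34
[10] flags=1001 MI?T → r0=0xbb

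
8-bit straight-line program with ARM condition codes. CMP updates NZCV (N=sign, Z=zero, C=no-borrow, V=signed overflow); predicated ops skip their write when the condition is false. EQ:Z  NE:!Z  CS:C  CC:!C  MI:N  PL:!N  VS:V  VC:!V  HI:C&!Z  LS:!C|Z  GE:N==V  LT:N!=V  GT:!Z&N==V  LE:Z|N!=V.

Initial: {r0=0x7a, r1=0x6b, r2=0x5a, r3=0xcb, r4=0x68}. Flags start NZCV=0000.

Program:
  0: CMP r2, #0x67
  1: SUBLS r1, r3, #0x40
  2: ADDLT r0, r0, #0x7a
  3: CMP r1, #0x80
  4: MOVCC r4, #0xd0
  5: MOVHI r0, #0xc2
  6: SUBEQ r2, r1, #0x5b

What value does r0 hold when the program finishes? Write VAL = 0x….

VAL = 0xc2

[0] flags=1000 → (cmp)
[1] flags=1000 LS?T → r1=0x8b
[2] flags=1000 LT?T → r0=0xf4
[3] flags=0010 → (cmp)
[4] flags=0010 CC?F → skip
[5] flags=0010 HI?T → r0=0xc2
[6] flags=0010 EQ?F → skip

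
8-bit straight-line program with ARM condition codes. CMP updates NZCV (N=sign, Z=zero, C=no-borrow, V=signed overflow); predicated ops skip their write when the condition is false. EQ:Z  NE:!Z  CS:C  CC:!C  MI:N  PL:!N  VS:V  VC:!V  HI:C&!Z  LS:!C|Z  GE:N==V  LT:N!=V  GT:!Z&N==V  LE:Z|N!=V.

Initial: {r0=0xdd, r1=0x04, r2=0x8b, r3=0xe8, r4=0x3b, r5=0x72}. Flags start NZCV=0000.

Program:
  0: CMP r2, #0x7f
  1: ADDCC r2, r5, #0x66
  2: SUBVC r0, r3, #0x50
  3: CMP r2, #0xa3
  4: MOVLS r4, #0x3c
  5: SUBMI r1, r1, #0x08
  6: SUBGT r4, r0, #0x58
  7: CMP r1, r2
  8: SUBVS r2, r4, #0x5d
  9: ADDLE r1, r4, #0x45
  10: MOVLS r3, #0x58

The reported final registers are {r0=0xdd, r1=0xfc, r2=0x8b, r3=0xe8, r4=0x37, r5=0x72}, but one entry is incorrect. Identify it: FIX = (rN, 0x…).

FIX = (r4, 0x3c)

[0] flags=0011 → (cmp)
[1] flags=0011 CC?F → skip
[2] flags=0011 VC?F → skip
[3] flags=1000 → (cmp)
[4] flags=1000 LS?T → r4=0x3c
[5] flags=1000 MI?T → r1=0xfc
[6] flags=1000 GT?F → skip
[7] flags=0010 → (cmp)
[8] flags=0010 VS?F → skip
[9] flags=0010 LE?F → skip
[10] flags=0010 LS?F → skip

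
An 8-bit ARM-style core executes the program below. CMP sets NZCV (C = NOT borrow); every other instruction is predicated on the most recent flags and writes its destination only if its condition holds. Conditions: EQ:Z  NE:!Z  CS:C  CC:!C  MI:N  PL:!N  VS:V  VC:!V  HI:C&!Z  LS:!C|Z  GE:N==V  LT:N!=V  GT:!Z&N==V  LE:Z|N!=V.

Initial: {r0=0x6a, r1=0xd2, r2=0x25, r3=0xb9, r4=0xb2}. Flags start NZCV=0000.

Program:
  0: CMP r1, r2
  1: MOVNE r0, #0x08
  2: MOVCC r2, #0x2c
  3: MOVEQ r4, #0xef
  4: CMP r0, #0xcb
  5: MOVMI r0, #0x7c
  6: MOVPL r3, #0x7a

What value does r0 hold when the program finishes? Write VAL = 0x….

0: ✓ CMP  NZCV=1010
1: ✓ MOVNE  r0←0x08
2: · MOVCC
3: · MOVEQ
4: ✓ CMP  NZCV=0000
5: · MOVMI
6: ✓ MOVPL  r3←0x7a

VAL = 0x08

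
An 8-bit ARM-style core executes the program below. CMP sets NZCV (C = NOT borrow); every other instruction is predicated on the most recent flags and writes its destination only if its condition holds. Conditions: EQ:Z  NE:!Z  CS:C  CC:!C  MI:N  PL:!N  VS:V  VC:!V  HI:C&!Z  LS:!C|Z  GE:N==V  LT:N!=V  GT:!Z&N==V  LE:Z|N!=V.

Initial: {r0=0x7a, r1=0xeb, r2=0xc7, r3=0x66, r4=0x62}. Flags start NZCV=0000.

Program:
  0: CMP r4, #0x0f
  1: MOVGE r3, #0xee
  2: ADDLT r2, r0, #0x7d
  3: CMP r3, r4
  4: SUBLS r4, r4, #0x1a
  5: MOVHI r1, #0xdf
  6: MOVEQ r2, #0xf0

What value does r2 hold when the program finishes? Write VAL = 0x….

[0] flags=0010 → (cmp)
[1] flags=0010 GE?T → r3=0xee
[2] flags=0010 LT?F → skip
[3] flags=1010 → (cmp)
[4] flags=1010 LS?F → skip
[5] flags=1010 HI?T → r1=0xdf
[6] flags=1010 EQ?F → skip

VAL = 0xc7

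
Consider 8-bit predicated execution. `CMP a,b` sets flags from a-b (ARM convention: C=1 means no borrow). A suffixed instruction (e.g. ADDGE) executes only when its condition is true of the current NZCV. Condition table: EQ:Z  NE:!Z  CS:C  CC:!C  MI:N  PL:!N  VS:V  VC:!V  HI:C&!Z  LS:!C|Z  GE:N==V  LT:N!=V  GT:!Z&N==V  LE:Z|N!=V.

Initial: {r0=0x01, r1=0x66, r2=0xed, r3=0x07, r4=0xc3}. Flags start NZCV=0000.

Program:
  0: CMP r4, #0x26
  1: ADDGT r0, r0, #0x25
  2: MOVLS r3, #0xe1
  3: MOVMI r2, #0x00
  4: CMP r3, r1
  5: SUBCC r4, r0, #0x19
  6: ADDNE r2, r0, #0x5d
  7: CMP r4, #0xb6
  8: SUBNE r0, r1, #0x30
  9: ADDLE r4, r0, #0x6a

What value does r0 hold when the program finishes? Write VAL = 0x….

VAL = 0x36

0: ✓ CMP  NZCV=1010
1: · ADDGT
2: · MOVLS
3: ✓ MOVMI  r2←0x00
4: ✓ CMP  NZCV=1000
5: ✓ SUBCC  r4←0xe8
6: ✓ ADDNE  r2←0x5e
7: ✓ CMP  NZCV=0010
8: ✓ SUBNE  r0←0x36
9: · ADDLE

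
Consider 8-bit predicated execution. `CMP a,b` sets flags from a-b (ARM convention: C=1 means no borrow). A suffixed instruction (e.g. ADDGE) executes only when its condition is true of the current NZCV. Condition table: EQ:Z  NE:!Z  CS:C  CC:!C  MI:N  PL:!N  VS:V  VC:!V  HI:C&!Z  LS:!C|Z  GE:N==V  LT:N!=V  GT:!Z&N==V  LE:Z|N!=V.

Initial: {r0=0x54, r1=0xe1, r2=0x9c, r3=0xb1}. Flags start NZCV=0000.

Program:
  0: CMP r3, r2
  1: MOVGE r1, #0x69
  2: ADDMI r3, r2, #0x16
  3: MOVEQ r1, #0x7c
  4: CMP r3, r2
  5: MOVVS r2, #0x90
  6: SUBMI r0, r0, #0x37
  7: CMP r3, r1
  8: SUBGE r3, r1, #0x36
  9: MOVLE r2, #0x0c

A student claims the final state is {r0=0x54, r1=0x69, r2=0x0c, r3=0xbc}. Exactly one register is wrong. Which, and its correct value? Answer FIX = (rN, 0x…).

0: ✓ CMP  NZCV=0010
1: ✓ MOVGE  r1←0x69
2: · ADDMI
3: · MOVEQ
4: ✓ CMP  NZCV=0010
5: · MOVVS
6: · SUBMI
7: ✓ CMP  NZCV=0011
8: · SUBGE
9: ✓ MOVLE  r2←0x0c

FIX = (r3, 0xb1)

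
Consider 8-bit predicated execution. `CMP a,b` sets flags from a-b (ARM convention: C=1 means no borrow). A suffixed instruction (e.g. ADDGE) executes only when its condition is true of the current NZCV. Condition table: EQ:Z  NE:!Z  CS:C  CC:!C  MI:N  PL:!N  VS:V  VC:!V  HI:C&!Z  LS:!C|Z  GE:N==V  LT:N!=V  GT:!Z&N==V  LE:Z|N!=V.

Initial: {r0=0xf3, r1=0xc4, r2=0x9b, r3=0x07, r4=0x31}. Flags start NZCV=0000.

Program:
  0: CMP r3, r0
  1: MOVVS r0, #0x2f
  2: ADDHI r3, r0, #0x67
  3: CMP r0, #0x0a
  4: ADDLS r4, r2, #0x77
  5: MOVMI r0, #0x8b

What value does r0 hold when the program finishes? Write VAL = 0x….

0: ✓ CMP  NZCV=0000
1: · MOVVS
2: · ADDHI
3: ✓ CMP  NZCV=1010
4: · ADDLS
5: ✓ MOVMI  r0←0x8b

VAL = 0x8b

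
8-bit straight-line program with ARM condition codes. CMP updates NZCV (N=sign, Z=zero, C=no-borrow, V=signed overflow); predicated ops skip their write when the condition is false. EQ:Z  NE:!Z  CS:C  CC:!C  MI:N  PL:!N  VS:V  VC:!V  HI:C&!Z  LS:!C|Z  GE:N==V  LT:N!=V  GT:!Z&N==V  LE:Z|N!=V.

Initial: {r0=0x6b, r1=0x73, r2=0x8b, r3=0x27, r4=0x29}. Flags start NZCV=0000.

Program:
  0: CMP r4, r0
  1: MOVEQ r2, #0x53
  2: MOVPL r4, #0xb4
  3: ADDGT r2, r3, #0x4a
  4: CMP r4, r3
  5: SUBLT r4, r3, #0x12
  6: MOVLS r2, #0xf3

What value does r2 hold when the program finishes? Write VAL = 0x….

0: ✓ CMP  NZCV=1000
1: · MOVEQ
2: · MOVPL
3: · ADDGT
4: ✓ CMP  NZCV=0010
5: · SUBLT
6: · MOVLS

VAL = 0x8b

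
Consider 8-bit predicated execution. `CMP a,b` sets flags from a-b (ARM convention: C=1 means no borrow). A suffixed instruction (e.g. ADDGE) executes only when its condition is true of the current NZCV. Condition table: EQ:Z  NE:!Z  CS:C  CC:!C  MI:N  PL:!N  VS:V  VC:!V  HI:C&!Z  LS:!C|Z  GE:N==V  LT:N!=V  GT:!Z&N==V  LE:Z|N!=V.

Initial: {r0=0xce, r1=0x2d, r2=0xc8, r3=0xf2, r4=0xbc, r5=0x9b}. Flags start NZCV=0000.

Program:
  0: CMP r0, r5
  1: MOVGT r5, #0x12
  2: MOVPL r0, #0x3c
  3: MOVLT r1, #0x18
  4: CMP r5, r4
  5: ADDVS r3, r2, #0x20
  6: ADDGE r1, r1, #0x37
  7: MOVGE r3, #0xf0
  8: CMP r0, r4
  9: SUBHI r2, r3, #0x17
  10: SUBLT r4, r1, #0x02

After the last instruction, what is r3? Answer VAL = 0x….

0: ✓ CMP  NZCV=0010
1: ✓ MOVGT  r5←0x12
2: ✓ MOVPL  r0←0x3c
3: · MOVLT
4: ✓ CMP  NZCV=0000
5: · ADDVS
6: ✓ ADDGE  r1←0x64
7: ✓ MOVGE  r3←0xf0
8: ✓ CMP  NZCV=1001
9: · SUBHI
10: · SUBLT

VAL = 0xf0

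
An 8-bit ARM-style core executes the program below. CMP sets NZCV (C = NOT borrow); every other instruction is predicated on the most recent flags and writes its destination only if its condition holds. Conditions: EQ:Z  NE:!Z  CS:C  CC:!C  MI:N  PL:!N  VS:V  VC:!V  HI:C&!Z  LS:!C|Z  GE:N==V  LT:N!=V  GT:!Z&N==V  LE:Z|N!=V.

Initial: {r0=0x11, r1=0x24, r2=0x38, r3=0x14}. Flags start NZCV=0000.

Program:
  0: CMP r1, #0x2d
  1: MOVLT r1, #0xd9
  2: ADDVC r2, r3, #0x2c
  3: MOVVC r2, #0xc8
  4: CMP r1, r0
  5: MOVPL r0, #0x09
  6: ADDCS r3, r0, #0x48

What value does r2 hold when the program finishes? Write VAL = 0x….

VAL = 0xc8

[0] flags=1000 → (cmp)
[1] flags=1000 LT?T → r1=0xd9
[2] flags=1000 VC?T → r2=0x40
[3] flags=1000 VC?T → r2=0xc8
[4] flags=1010 → (cmp)
[5] flags=1010 PL?F → skip
[6] flags=1010 CS?T → r3=0x59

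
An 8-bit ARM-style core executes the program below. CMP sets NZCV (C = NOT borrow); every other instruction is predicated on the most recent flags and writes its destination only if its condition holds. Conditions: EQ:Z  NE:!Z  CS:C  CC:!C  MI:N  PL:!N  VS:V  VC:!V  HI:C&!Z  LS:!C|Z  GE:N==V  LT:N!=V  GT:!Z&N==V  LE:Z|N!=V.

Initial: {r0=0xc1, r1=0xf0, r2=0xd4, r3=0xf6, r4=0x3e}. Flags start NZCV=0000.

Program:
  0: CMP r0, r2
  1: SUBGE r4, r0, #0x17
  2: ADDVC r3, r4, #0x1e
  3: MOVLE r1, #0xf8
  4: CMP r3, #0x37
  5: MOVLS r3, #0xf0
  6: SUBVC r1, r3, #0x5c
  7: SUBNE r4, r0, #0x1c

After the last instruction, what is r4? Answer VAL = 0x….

VAL = 0xa5

0: ✓ CMP  NZCV=1000
1: · SUBGE
2: ✓ ADDVC  r3←0x5c
3: ✓ MOVLE  r1←0xf8
4: ✓ CMP  NZCV=0010
5: · MOVLS
6: ✓ SUBVC  r1←0x00
7: ✓ SUBNE  r4←0xa5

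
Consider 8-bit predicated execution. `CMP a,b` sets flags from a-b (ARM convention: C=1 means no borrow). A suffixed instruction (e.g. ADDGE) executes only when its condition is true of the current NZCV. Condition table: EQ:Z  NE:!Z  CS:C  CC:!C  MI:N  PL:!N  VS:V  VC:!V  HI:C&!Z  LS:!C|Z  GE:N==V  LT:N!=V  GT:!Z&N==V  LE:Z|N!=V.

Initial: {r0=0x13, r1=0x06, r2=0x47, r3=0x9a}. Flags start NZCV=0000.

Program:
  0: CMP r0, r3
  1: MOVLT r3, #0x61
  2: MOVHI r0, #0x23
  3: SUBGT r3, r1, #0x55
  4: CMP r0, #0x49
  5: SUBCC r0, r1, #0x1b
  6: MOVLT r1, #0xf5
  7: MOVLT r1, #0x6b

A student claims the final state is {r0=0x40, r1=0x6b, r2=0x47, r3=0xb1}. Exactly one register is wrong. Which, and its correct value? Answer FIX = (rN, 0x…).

0: ✓ CMP  NZCV=0000
1: · MOVLT
2: · MOVHI
3: ✓ SUBGT  r3←0xb1
4: ✓ CMP  NZCV=1000
5: ✓ SUBCC  r0←0xeb
6: ✓ MOVLT  r1←0xf5
7: ✓ MOVLT  r1←0x6b

FIX = (r0, 0xeb)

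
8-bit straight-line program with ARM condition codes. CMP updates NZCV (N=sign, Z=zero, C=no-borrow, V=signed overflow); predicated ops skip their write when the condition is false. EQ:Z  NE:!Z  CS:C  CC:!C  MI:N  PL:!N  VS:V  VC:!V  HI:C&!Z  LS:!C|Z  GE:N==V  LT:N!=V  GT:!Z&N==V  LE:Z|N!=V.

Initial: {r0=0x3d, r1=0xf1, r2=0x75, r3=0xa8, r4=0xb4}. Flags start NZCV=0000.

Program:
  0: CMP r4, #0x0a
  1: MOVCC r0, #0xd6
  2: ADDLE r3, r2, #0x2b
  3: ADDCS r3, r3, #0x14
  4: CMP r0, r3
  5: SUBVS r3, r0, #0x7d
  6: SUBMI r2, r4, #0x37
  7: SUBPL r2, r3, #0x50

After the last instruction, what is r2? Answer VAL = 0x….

VAL = 0x7d

0: ✓ CMP  NZCV=1010
1: · MOVCC
2: ✓ ADDLE  r3←0xa0
3: ✓ ADDCS  r3←0xb4
4: ✓ CMP  NZCV=1001
5: ✓ SUBVS  r3←0xc0
6: ✓ SUBMI  r2←0x7d
7: · SUBPL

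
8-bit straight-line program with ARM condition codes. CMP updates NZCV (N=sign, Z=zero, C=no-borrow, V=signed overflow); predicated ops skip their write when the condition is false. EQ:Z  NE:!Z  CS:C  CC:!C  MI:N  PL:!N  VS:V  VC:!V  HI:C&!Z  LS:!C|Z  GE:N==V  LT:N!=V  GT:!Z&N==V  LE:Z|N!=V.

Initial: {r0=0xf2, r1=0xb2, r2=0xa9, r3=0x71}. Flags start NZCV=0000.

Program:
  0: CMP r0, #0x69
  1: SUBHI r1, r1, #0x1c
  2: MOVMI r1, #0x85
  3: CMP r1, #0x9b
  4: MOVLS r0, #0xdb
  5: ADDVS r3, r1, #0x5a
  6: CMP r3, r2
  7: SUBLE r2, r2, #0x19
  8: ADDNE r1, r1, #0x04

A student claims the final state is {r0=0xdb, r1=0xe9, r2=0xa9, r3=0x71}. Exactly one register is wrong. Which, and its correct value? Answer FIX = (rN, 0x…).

FIX = (r1, 0x89)

0: ✓ CMP  NZCV=1010
1: ✓ SUBHI  r1←0x96
2: ✓ MOVMI  r1←0x85
3: ✓ CMP  NZCV=1000
4: ✓ MOVLS  r0←0xdb
5: · ADDVS
6: ✓ CMP  NZCV=1001
7: · SUBLE
8: ✓ ADDNE  r1←0x89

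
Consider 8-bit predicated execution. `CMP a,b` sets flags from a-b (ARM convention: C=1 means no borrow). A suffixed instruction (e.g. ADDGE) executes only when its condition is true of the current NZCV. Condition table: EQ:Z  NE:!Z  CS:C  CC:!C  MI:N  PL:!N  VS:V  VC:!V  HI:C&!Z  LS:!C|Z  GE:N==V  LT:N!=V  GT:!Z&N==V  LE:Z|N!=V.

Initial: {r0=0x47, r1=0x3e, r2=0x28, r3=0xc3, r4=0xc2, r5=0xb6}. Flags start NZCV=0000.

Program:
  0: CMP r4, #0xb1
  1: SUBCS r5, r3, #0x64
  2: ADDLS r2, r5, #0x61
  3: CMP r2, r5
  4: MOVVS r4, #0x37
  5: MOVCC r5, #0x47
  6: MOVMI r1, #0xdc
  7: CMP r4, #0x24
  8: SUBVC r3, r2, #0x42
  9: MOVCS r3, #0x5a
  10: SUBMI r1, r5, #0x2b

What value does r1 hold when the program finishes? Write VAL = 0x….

VAL = 0x1c

[0] flags=0010 → (cmp)
[1] flags=0010 CS?T → r5=0x5f
[2] flags=0010 LS?F → skip
[3] flags=1000 → (cmp)
[4] flags=1000 VS?F → skip
[5] flags=1000 CC?T → r5=0x47
[6] flags=1000 MI?T → r1=0xdc
[7] flags=1010 → (cmp)
[8] flags=1010 VC?T → r3=0xe6
[9] flags=1010 CS?T → r3=0x5a
[10] flags=1010 MI?T → r1=0x1c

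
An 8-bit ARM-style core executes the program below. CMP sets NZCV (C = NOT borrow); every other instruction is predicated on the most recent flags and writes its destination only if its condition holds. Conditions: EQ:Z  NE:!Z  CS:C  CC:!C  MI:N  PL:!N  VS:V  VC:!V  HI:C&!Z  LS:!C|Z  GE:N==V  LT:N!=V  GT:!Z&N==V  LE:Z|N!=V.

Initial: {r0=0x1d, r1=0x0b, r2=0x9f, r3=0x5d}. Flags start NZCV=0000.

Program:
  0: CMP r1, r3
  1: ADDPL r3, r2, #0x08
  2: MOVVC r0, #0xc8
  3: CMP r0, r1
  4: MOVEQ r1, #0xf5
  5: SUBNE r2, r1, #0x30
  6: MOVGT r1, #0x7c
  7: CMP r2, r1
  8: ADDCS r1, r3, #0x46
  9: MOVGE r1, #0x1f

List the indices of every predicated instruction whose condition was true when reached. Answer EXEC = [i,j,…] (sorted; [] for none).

0: ✓ CMP  NZCV=1000
1: · ADDPL
2: ✓ MOVVC  r0←0xc8
3: ✓ CMP  NZCV=1010
4: · MOVEQ
5: ✓ SUBNE  r2←0xdb
6: · MOVGT
7: ✓ CMP  NZCV=1010
8: ✓ ADDCS  r1←0xa3
9: · MOVGE

EXEC = [2,5,8]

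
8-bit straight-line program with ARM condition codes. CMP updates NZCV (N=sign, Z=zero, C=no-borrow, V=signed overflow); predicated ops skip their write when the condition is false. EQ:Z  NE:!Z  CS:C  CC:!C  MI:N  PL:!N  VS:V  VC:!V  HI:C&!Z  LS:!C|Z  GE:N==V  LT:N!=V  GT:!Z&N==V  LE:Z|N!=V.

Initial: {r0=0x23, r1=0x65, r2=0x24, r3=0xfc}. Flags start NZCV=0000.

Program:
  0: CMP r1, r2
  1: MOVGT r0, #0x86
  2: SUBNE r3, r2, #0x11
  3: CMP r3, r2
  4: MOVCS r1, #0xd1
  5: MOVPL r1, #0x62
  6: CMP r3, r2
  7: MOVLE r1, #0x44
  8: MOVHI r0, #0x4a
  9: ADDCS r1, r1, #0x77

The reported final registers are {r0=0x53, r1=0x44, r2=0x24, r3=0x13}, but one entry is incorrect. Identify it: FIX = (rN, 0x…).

[0] flags=0010 → (cmp)
[1] flags=0010 GT?T → r0=0x86
[2] flags=0010 NE?T → r3=0x13
[3] flags=1000 → (cmp)
[4] flags=1000 CS?F → skip
[5] flags=1000 PL?F → skip
[6] flags=1000 → (cmp)
[7] flags=1000 LE?T → r1=0x44
[8] flags=1000 HI?F → skip
[9] flags=1000 CS?F → skip

FIX = (r0, 0x86)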